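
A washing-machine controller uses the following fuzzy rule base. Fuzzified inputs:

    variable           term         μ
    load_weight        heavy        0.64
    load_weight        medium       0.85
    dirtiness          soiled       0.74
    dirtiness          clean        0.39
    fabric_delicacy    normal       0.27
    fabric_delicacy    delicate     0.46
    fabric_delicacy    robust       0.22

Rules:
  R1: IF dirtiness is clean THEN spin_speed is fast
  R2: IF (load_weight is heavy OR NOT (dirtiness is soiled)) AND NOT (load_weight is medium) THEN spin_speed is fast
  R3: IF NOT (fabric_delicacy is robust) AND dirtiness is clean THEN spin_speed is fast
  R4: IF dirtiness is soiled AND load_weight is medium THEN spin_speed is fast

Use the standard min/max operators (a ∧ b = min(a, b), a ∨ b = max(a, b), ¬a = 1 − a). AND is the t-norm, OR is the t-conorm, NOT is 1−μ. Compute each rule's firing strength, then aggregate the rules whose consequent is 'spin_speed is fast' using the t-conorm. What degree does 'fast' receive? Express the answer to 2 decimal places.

R1: clean=0.39 → w = 0.39
R2: (heavy=0.64 OR ¬soiled=1−0.74=0.26) = 0.64; AND[min(a, b)] with ¬medium=1−0.85=0.15 → w = 0.15
R3: ¬robust=1−0.22=0.78, clean=0.39; AND[min(a, b)] → w = 0.39
R4: soiled=0.74, medium=0.85; AND[min(a, b)] → w = 0.74
Rules with consequent 'fast': {R1, R2, R3, R4} → strengths 0.39, 0.15, 0.39, 0.74
Aggregate via t-conorm [max(a, b)]: 0.74

0.74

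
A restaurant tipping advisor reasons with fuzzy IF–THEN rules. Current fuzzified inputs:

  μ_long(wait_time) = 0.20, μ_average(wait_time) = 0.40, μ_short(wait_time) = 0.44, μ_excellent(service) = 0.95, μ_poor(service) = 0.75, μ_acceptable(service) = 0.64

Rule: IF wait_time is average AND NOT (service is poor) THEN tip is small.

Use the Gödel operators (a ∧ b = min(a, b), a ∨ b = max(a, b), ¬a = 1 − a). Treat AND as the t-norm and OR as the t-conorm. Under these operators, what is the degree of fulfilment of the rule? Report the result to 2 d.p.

0.25

firing strength: average=0.40, ¬poor=1−0.75=0.25; AND[min(a, b)] → w = 0.25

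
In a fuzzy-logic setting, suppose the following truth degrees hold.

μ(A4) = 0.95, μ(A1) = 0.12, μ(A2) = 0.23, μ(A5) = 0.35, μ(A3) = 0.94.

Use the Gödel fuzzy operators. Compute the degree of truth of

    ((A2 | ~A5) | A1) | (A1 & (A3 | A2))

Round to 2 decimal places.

0.65

~A5 = 1 − 0.35 = 0.65
A2 | ~A5 = max(a, b) on (0.23, 0.65) = 0.65
(A2 | ~A5) | A1 = max(a, b) on (0.65, 0.12) = 0.65
A3 | A2 = max(a, b) on (0.94, 0.23) = 0.94
A1 & (A3 | A2) = min(a, b) on (0.12, 0.94) = 0.12
((A2 | ~A5) | A1) | (A1 & (A3 | A2)) = max(a, b) on (0.65, 0.12) = 0.65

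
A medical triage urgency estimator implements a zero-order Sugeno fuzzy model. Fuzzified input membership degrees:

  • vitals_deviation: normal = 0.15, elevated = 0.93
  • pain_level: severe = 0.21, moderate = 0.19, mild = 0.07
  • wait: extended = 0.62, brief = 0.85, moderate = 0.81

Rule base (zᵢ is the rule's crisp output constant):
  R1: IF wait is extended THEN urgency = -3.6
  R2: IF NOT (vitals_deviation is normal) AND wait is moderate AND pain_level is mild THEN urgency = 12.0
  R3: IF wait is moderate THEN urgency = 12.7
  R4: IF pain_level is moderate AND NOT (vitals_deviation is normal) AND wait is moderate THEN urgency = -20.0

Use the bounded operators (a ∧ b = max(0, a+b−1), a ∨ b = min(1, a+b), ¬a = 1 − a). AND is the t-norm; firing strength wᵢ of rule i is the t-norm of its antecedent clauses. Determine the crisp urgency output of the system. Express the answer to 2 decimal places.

R1 (z=-3.6): extended=0.62 → w = 0.62
R2 (z=12.0): ¬normal=1−0.15=0.85, moderate=0.81, mild=0.07; AND[max(0, a+b−1)] → w = 0.00
R3 (z=12.7): moderate=0.81 → w = 0.81
R4 (z=-20.0): moderate=0.19, ¬normal=1−0.15=0.85, moderate=0.81; AND[max(0, a+b−1)] → w = 0.00
Weighted average = (0.62·-3.6 + 0.00·12.0 + 0.81·12.7 + 0.00·-20.0) / (0.62 + 0.00 + 0.81 + 0.00)
  = 8.0550 / 1.4300 = 5.63

5.63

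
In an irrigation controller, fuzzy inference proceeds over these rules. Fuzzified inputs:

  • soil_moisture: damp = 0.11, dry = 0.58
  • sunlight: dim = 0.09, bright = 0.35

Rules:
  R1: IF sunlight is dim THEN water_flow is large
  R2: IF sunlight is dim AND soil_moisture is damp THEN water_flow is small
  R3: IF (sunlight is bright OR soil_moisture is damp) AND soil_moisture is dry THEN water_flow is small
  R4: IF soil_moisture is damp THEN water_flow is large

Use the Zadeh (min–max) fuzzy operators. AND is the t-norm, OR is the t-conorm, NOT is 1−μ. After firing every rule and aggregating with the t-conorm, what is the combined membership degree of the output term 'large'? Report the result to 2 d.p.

0.11

R1: dim=0.09 → w = 0.09
R2: dim=0.09, damp=0.11; AND[min(a, b)] → w = 0.09
R3: (bright=0.35 OR damp=0.11) = 0.35; AND[min(a, b)] with dry=0.58 → w = 0.35
R4: damp=0.11 → w = 0.11
Rules with consequent 'large': {R1, R4} → strengths 0.09, 0.11
Aggregate via t-conorm [max(a, b)]: 0.11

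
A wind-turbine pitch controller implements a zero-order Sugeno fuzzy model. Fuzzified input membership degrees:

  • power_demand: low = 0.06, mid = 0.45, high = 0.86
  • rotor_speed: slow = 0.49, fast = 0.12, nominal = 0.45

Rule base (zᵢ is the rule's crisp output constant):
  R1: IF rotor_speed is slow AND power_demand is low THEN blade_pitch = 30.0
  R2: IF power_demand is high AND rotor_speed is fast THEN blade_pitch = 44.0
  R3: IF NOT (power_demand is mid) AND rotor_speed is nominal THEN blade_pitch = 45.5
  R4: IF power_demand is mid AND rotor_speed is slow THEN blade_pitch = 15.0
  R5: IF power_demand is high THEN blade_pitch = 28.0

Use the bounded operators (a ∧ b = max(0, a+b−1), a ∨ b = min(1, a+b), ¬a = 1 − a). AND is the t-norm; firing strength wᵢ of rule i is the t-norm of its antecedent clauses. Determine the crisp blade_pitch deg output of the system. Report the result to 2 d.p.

R1 (z=30.0): slow=0.49, low=0.06; AND[max(0, a+b−1)] → w = 0.00
R2 (z=44.0): high=0.86, fast=0.12; AND[max(0, a+b−1)] → w = 0.00
R3 (z=45.5): ¬mid=1−0.45=0.55, nominal=0.45; AND[max(0, a+b−1)] → w = 0.00
R4 (z=15.0): mid=0.45, slow=0.49; AND[max(0, a+b−1)] → w = 0.00
R5 (z=28.0): high=0.86 → w = 0.86
Weighted average = (0.00·30.0 + 0.00·44.0 + 0.00·45.5 + 0.00·15.0 + 0.86·28.0) / (0.00 + 0.00 + 0.00 + 0.00 + 0.86)
  = 24.0800 / 0.8600 = 28.00

28.00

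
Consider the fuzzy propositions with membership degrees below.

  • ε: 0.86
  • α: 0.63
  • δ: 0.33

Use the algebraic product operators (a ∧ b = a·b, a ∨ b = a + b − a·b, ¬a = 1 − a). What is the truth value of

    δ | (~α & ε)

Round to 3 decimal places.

~α = 1 − 0.6300 = 0.3700
~α & ε = a·b on (0.3700, 0.8600) = 0.3182
δ | (~α & ε) = a + b − a·b on (0.3300, 0.3182) = 0.5432

0.543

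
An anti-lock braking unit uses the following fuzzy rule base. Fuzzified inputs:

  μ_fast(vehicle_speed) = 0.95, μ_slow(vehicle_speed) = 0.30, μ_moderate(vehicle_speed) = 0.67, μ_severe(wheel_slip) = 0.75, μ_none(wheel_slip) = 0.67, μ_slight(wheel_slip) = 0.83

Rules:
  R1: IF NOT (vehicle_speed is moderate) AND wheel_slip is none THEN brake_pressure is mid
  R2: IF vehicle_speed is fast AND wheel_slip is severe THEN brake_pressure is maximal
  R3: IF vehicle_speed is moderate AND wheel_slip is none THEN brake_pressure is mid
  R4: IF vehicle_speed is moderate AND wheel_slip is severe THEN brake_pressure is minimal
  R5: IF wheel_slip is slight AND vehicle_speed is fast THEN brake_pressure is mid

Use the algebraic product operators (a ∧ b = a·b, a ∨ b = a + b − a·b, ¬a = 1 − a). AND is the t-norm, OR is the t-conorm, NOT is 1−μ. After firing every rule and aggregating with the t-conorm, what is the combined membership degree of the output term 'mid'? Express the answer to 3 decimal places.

R1: ¬moderate=1−0.67=0.33, none=0.67; AND[a·b] → w = 0.2211
R2: fast=0.95, severe=0.75; AND[a·b] → w = 0.7125
R3: moderate=0.67, none=0.67; AND[a·b] → w = 0.4489
R4: moderate=0.67, severe=0.75; AND[a·b] → w = 0.5025
R5: slight=0.83, fast=0.95; AND[a·b] → w = 0.7885
Rules with consequent 'mid': {R1, R3, R5} → strengths 0.2211, 0.4489, 0.7885
Aggregate via t-conorm [a + b − a·b]: 0.9092

0.909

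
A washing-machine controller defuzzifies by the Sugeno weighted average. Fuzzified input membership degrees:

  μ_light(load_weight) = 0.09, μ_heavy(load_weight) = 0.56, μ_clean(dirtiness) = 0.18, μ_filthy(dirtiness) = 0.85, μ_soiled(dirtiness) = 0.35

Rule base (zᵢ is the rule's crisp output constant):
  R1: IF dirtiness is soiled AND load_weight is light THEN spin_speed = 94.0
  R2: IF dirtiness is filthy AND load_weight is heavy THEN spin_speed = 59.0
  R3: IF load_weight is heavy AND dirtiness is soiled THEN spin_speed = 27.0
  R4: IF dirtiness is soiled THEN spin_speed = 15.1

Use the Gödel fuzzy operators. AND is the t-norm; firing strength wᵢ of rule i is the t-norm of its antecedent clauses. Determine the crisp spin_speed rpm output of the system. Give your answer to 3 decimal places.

41.656

R1 (z=94.0): soiled=0.35, light=0.09; AND[min(a, b)] → w = 0.09
R2 (z=59.0): filthy=0.85, heavy=0.56; AND[min(a, b)] → w = 0.56
R3 (z=27.0): heavy=0.56, soiled=0.35; AND[min(a, b)] → w = 0.35
R4 (z=15.1): soiled=0.35 → w = 0.35
Weighted average = (0.09·94.0 + 0.56·59.0 + 0.35·27.0 + 0.35·15.1) / (0.09 + 0.56 + 0.35 + 0.35)
  = 56.2350 / 1.3500 = 41.656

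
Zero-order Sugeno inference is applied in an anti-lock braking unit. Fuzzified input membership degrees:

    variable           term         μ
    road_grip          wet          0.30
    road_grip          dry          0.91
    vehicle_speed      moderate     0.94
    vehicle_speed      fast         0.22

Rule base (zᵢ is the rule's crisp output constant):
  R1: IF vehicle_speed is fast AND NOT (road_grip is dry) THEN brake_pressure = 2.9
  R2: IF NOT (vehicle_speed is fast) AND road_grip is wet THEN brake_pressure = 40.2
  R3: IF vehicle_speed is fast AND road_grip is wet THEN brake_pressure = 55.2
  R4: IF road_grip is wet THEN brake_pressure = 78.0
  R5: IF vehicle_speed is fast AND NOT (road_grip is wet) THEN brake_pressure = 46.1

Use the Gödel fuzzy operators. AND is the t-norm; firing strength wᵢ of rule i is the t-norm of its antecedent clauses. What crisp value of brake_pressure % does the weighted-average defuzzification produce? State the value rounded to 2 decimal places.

51.33

R1 (z=2.9): fast=0.22, ¬dry=1−0.91=0.09; AND[min(a, b)] → w = 0.09
R2 (z=40.2): ¬fast=1−0.22=0.78, wet=0.30; AND[min(a, b)] → w = 0.30
R3 (z=55.2): fast=0.22, wet=0.30; AND[min(a, b)] → w = 0.22
R4 (z=78.0): wet=0.30 → w = 0.30
R5 (z=46.1): fast=0.22, ¬wet=1−0.30=0.70; AND[min(a, b)] → w = 0.22
Weighted average = (0.09·2.9 + 0.30·40.2 + 0.22·55.2 + 0.30·78.0 + 0.22·46.1) / (0.09 + 0.30 + 0.22 + 0.30 + 0.22)
  = 58.0070 / 1.1300 = 51.33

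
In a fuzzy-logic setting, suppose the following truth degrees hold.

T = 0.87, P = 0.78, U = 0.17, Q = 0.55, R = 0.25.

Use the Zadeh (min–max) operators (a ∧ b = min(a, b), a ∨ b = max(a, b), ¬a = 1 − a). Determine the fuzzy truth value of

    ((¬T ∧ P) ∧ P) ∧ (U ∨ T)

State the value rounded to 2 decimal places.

0.13

¬T = 1 − 0.87 = 0.13
¬T ∧ P = min(a, b) on (0.13, 0.78) = 0.13
(¬T ∧ P) ∧ P = min(a, b) on (0.13, 0.78) = 0.13
U ∨ T = max(a, b) on (0.17, 0.87) = 0.87
((¬T ∧ P) ∧ P) ∧ (U ∨ T) = min(a, b) on (0.13, 0.87) = 0.13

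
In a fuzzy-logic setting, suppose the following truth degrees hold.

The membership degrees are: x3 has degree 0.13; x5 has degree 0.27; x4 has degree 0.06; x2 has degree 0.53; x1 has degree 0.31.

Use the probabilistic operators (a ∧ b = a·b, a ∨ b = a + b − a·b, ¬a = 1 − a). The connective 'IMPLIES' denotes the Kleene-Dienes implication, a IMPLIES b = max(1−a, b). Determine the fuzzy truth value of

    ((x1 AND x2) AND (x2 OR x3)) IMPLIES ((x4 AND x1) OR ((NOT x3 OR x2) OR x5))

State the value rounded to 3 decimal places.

0.956

x1 AND x2 = a·b on (0.3100, 0.5300) = 0.1643
x2 OR x3 = a + b − a·b on (0.5300, 0.1300) = 0.5911
(x1 AND x2) AND (x2 OR x3) = a·b on (0.1643, 0.5911) = 0.0971
x4 AND x1 = a·b on (0.0600, 0.3100) = 0.0186
NOT x3 = 1 − 0.1300 = 0.8700
NOT x3 OR x2 = a + b − a·b on (0.8700, 0.5300) = 0.9389
(NOT x3 OR x2) OR x5 = a + b − a·b on (0.9389, 0.2700) = 0.9554
(x4 AND x1) OR ((NOT x3 OR x2) OR x5) = a + b − a·b on (0.0186, 0.9554) = 0.9562
((x1 AND x2) AND (x2 OR x3)) IMPLIES ((x4 AND x1) OR ((NOT x3 OR x2) OR x5))  [Kleene-Dienes: max(1−a, b)] with a=0.0971, b=0.9562 → 0.9562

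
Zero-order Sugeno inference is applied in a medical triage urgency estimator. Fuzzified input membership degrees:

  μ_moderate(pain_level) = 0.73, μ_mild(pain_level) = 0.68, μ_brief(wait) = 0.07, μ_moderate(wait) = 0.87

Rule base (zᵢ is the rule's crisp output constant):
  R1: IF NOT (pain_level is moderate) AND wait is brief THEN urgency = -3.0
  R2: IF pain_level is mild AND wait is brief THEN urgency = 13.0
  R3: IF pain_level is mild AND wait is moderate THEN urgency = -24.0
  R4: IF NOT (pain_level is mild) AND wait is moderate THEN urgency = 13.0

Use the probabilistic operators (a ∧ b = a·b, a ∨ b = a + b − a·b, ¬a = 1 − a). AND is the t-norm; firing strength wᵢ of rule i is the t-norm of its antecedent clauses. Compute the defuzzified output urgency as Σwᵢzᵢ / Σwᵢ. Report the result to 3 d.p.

R1 (z=-3.0): ¬moderate=1−0.73=0.27, brief=0.07; AND[a·b] → w = 0.0189
R2 (z=13.0): mild=0.68, brief=0.07; AND[a·b] → w = 0.0476
R3 (z=-24.0): mild=0.68, moderate=0.87; AND[a·b] → w = 0.5916
R4 (z=13.0): ¬mild=1−0.68=0.32, moderate=0.87; AND[a·b] → w = 0.2784
Weighted average = (0.0189·-3.0 + 0.0476·13.0 + 0.5916·-24.0 + 0.2784·13.0) / (0.0189 + 0.0476 + 0.5916 + 0.2784)
  = -10.0171 / 0.9365 = -10.696

-10.696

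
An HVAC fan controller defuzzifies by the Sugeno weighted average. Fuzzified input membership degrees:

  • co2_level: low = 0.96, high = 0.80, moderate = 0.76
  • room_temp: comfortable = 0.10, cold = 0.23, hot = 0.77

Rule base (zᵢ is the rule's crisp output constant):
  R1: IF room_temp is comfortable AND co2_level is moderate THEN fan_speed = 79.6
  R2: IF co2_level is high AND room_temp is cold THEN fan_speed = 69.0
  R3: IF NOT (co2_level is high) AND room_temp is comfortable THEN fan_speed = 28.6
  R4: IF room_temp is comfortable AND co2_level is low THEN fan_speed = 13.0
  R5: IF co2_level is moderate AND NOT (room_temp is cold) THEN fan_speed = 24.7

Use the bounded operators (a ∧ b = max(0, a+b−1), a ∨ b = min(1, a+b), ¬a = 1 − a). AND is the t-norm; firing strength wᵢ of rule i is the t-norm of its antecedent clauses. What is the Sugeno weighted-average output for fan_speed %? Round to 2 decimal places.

25.71

R1 (z=79.6): comfortable=0.10, moderate=0.76; AND[max(0, a+b−1)] → w = 0.00
R2 (z=69.0): high=0.80, cold=0.23; AND[max(0, a+b−1)] → w = 0.03
R3 (z=28.6): ¬high=1−0.80=0.20, comfortable=0.10; AND[max(0, a+b−1)] → w = 0.00
R4 (z=13.0): comfortable=0.10, low=0.96; AND[max(0, a+b−1)] → w = 0.06
R5 (z=24.7): moderate=0.76, ¬cold=1−0.23=0.77; AND[max(0, a+b−1)] → w = 0.53
Weighted average = (0.00·79.6 + 0.03·69.0 + 0.00·28.6 + 0.06·13.0 + 0.53·24.7) / (0.00 + 0.03 + 0.00 + 0.06 + 0.53)
  = 15.9410 / 0.6200 = 25.71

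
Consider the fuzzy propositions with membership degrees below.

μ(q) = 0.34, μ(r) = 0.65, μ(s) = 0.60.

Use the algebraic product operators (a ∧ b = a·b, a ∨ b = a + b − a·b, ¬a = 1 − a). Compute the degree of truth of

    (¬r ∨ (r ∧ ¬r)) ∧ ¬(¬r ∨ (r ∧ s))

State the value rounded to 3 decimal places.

¬r = 1 − 0.6500 = 0.3500
¬r = 1 − 0.6500 = 0.3500
r ∧ ¬r = a·b on (0.6500, 0.3500) = 0.2275
¬r ∨ (r ∧ ¬r) = a + b − a·b on (0.3500, 0.2275) = 0.4979
¬r = 1 − 0.6500 = 0.3500
r ∧ s = a·b on (0.6500, 0.6000) = 0.3900
¬r ∨ (r ∧ s) = a + b − a·b on (0.3500, 0.3900) = 0.6035
¬(¬r ∨ (r ∧ s)) = 1 − 0.6035 = 0.3965
(¬r ∨ (r ∧ ¬r)) ∧ ¬(¬r ∨ (r ∧ s)) = a·b on (0.4979, 0.3965) = 0.1974

0.197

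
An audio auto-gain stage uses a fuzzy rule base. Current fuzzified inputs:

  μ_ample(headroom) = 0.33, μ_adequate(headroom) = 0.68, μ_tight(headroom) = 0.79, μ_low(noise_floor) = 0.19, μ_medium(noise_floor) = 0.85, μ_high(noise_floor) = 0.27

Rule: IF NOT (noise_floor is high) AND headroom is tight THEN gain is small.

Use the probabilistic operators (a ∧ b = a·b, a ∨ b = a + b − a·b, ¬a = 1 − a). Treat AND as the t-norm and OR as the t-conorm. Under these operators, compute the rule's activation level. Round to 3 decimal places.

0.577

firing strength: ¬high=1−0.27=0.73, tight=0.79; AND[a·b] → w = 0.5767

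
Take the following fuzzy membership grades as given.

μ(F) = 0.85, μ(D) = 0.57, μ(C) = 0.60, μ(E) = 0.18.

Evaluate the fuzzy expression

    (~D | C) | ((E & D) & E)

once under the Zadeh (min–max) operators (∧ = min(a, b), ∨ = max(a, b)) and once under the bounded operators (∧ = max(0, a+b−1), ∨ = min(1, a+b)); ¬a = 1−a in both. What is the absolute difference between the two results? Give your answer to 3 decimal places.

Under Zadeh (min–max):
  ~D = 1 − 0.57 = 0.43
  ~D | C = max(a, b) on (0.43, 0.60) = 0.60
  E & D = min(a, b) on (0.18, 0.57) = 0.18
  (E & D) & E = min(a, b) on (0.18, 0.18) = 0.18
  (~D | C) | ((E & D) & E) = max(a, b) on (0.60, 0.18) = 0.60
  → value = 0.6000
Under bounded:
  ~D = 1 − 0.57 = 0.43
  ~D | C = min(1, a+b) on (0.43, 0.60) = 1.00
  E & D = max(0, a+b−1) on (0.18, 0.57) = 0.00
  (E & D) & E = max(0, a+b−1) on (0.00, 0.18) = 0.00
  (~D | C) | ((E & D) & E) = min(1, a+b) on (1.00, 0.00) = 1.00
  → value = 1.0000
|0.6000 − 1.0000| = 0.400

0.400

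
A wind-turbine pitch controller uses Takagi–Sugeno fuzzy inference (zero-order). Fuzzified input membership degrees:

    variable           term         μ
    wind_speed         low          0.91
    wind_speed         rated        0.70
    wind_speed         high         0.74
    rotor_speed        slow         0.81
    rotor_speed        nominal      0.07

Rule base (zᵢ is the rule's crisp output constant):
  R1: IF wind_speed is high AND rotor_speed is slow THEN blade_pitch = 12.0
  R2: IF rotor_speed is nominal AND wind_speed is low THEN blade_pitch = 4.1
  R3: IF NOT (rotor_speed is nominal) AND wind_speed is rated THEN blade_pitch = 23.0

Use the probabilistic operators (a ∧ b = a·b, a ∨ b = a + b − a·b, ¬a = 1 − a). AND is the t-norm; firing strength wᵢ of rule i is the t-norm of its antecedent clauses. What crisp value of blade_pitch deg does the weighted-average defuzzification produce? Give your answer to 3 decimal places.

R1 (z=12.0): high=0.74, slow=0.81; AND[a·b] → w = 0.5994
R2 (z=4.1): nominal=0.07, low=0.91; AND[a·b] → w = 0.0637
R3 (z=23.0): ¬nominal=1−0.07=0.93, rated=0.70; AND[a·b] → w = 0.6510
Weighted average = (0.5994·12.0 + 0.0637·4.1 + 0.6510·23.0) / (0.5994 + 0.0637 + 0.6510)
  = 22.4270 / 1.3141 = 17.066

17.066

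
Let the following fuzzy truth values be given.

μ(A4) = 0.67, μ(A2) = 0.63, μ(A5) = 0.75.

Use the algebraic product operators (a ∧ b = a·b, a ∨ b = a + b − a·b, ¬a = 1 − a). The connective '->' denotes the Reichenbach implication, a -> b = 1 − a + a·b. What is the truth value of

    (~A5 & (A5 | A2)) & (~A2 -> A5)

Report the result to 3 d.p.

~A5 = 1 − 0.7500 = 0.2500
A5 | A2 = a + b − a·b on (0.7500, 0.6300) = 0.9075
~A5 & (A5 | A2) = a·b on (0.2500, 0.9075) = 0.2269
~A2 = 1 − 0.6300 = 0.3700
~A2 -> A5  [Reichenbach: 1 − a + a·b] with a=0.3700, b=0.7500 → 0.9075
(~A5 & (A5 | A2)) & (~A2 -> A5) = a·b on (0.2269, 0.9075) = 0.2059

0.206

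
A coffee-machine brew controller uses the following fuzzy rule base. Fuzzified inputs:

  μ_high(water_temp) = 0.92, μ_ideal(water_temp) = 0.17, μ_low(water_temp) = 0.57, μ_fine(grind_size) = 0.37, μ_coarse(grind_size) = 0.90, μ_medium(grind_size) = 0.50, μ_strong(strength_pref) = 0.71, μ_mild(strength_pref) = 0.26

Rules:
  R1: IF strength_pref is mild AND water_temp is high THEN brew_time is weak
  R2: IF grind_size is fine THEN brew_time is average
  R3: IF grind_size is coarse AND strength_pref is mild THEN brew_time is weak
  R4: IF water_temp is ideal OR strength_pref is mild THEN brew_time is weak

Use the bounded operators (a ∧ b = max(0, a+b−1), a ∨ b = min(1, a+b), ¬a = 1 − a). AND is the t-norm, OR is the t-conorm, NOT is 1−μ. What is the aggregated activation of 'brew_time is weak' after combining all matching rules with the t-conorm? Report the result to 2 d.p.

0.77

R1: mild=0.26, high=0.92; AND[max(0, a+b−1)] → w = 0.18
R2: fine=0.37 → w = 0.37
R3: coarse=0.90, mild=0.26; AND[max(0, a+b−1)] → w = 0.16
R4: ideal=0.17, mild=0.26; OR[min(1, a+b)] → w = 0.43
Rules with consequent 'weak': {R1, R3, R4} → strengths 0.18, 0.16, 0.43
Aggregate via t-conorm [min(1, a+b)]: 0.77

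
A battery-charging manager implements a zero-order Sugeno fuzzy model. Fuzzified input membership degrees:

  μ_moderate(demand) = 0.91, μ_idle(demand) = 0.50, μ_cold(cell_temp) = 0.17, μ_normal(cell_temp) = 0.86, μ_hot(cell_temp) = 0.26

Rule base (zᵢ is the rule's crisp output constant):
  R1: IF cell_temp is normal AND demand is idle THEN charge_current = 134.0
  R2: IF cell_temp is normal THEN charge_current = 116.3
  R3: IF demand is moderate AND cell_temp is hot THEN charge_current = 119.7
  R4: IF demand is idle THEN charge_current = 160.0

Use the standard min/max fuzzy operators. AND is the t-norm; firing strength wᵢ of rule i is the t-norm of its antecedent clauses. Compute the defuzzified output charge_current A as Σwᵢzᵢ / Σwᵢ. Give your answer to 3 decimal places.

R1 (z=134.0): normal=0.86, idle=0.50; AND[min(a, b)] → w = 0.50
R2 (z=116.3): normal=0.86 → w = 0.86
R3 (z=119.7): moderate=0.91, hot=0.26; AND[min(a, b)] → w = 0.26
R4 (z=160.0): idle=0.50 → w = 0.50
Weighted average = (0.50·134.0 + 0.86·116.3 + 0.26·119.7 + 0.50·160.0) / (0.50 + 0.86 + 0.26 + 0.50)
  = 278.1400 / 2.1200 = 131.198

131.198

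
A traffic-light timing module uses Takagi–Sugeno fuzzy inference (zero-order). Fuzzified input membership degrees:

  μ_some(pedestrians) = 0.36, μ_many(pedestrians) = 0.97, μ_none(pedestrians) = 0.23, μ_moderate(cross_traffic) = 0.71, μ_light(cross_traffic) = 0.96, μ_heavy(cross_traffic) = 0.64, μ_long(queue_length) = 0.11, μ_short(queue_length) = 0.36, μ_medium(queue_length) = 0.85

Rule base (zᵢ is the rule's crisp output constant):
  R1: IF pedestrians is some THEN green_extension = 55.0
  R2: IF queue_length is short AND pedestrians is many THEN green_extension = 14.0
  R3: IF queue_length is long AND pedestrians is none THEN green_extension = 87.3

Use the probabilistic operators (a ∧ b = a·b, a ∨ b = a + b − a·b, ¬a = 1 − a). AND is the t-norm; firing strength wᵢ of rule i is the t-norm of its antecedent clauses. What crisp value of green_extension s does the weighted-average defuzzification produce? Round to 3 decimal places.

R1 (z=55.0): some=0.36 → w = 0.3600
R2 (z=14.0): short=0.36, many=0.97; AND[a·b] → w = 0.3492
R3 (z=87.3): long=0.11, none=0.23; AND[a·b] → w = 0.0253
Weighted average = (0.3600·55.0 + 0.3492·14.0 + 0.0253·87.3) / (0.3600 + 0.3492 + 0.0253)
  = 26.8975 / 0.7345 = 36.620

36.620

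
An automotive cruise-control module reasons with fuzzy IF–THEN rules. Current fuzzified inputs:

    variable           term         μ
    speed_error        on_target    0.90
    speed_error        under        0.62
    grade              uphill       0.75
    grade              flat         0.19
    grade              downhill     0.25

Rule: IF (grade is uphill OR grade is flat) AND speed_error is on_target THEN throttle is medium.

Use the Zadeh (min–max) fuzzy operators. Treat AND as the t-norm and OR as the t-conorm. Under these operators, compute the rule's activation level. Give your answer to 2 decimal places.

0.75

firing strength: (uphill=0.75 OR flat=0.19) = 0.75; AND[min(a, b)] with on_target=0.90 → w = 0.75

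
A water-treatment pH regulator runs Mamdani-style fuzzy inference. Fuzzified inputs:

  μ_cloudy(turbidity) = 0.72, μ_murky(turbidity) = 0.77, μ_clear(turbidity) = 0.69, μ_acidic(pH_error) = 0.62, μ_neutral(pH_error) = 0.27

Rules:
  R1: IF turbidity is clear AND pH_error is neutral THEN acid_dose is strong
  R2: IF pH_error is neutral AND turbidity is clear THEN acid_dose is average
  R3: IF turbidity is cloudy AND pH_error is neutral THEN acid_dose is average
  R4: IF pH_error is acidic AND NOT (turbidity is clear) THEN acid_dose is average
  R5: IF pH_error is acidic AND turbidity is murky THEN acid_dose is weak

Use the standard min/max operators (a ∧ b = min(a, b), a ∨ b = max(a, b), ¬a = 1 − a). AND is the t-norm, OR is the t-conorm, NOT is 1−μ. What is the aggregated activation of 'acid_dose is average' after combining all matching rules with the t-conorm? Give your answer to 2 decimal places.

R1: clear=0.69, neutral=0.27; AND[min(a, b)] → w = 0.27
R2: neutral=0.27, clear=0.69; AND[min(a, b)] → w = 0.27
R3: cloudy=0.72, neutral=0.27; AND[min(a, b)] → w = 0.27
R4: acidic=0.62, ¬clear=1−0.69=0.31; AND[min(a, b)] → w = 0.31
R5: acidic=0.62, murky=0.77; AND[min(a, b)] → w = 0.62
Rules with consequent 'average': {R2, R3, R4} → strengths 0.27, 0.27, 0.31
Aggregate via t-conorm [max(a, b)]: 0.31

0.31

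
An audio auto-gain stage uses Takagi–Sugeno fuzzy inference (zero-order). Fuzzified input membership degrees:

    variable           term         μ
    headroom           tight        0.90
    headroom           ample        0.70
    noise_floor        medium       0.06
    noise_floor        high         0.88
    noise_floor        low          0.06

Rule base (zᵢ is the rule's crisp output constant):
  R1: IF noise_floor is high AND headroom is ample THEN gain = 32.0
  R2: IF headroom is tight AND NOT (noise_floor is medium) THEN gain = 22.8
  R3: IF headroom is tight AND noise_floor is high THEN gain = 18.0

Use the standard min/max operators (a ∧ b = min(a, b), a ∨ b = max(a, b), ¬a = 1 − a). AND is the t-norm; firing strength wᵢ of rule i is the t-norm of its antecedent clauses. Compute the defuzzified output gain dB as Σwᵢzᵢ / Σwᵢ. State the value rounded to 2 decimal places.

23.69

R1 (z=32.0): high=0.88, ample=0.70; AND[min(a, b)] → w = 0.70
R2 (z=22.8): tight=0.90, ¬medium=1−0.06=0.94; AND[min(a, b)] → w = 0.90
R3 (z=18.0): tight=0.90, high=0.88; AND[min(a, b)] → w = 0.88
Weighted average = (0.70·32.0 + 0.90·22.8 + 0.88·18.0) / (0.70 + 0.90 + 0.88)
  = 58.7600 / 2.4800 = 23.69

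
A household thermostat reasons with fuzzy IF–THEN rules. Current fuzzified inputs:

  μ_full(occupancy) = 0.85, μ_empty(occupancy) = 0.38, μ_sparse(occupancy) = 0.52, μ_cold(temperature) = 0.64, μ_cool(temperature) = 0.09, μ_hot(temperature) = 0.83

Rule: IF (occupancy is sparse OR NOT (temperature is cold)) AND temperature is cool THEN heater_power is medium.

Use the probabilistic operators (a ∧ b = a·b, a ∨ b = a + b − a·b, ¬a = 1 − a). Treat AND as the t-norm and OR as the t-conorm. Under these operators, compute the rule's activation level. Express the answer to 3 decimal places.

0.062

firing strength: (sparse=0.52 OR ¬cold=1−0.64=0.36) = 0.6928; AND[a·b] with cool=0.09 → w = 0.0624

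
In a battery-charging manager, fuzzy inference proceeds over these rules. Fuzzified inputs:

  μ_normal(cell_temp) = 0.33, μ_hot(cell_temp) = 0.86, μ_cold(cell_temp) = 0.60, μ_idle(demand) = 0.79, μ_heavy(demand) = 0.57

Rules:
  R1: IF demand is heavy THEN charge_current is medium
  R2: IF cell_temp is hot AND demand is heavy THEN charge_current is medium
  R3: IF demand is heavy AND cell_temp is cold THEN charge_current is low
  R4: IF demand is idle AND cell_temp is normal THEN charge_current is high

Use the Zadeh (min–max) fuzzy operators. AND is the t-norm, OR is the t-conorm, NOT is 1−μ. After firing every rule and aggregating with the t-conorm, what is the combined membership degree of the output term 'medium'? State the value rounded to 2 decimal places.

0.57

R1: heavy=0.57 → w = 0.57
R2: hot=0.86, heavy=0.57; AND[min(a, b)] → w = 0.57
R3: heavy=0.57, cold=0.60; AND[min(a, b)] → w = 0.57
R4: idle=0.79, normal=0.33; AND[min(a, b)] → w = 0.33
Rules with consequent 'medium': {R1, R2} → strengths 0.57, 0.57
Aggregate via t-conorm [max(a, b)]: 0.57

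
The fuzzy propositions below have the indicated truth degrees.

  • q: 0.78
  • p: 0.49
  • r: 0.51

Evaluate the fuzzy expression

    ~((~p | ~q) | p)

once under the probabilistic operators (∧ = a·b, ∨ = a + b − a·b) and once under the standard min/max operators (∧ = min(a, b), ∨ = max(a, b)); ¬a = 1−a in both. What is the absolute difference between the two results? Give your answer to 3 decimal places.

Under probabilistic:
  ~p = 1 − 0.4900 = 0.5100
  ~q = 1 − 0.7800 = 0.2200
  ~p | ~q = a + b − a·b on (0.5100, 0.2200) = 0.6178
  (~p | ~q) | p = a + b − a·b on (0.6178, 0.4900) = 0.8051
  ~((~p | ~q) | p) = 1 − 0.8051 = 0.1949
  → value = 0.1949
Under standard min/max:
  ~p = 1 − 0.49 = 0.51
  ~q = 1 − 0.78 = 0.22
  ~p | ~q = max(a, b) on (0.51, 0.22) = 0.51
  (~p | ~q) | p = max(a, b) on (0.51, 0.49) = 0.51
  ~((~p | ~q) | p) = 1 − 0.51 = 0.49
  → value = 0.4900
|0.1949 − 0.4900| = 0.295

0.295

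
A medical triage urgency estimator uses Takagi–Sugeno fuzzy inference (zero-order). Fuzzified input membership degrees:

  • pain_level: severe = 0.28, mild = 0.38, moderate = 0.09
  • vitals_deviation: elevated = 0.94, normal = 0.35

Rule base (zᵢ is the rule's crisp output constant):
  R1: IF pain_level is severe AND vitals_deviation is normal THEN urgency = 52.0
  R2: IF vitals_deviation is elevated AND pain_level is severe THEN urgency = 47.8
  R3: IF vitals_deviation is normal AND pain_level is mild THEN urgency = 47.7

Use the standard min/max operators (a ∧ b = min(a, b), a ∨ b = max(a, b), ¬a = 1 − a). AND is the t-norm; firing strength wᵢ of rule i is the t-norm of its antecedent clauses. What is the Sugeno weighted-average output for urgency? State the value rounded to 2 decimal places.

49.05

R1 (z=52.0): severe=0.28, normal=0.35; AND[min(a, b)] → w = 0.28
R2 (z=47.8): elevated=0.94, severe=0.28; AND[min(a, b)] → w = 0.28
R3 (z=47.7): normal=0.35, mild=0.38; AND[min(a, b)] → w = 0.35
Weighted average = (0.28·52.0 + 0.28·47.8 + 0.35·47.7) / (0.28 + 0.28 + 0.35)
  = 44.6390 / 0.9100 = 49.05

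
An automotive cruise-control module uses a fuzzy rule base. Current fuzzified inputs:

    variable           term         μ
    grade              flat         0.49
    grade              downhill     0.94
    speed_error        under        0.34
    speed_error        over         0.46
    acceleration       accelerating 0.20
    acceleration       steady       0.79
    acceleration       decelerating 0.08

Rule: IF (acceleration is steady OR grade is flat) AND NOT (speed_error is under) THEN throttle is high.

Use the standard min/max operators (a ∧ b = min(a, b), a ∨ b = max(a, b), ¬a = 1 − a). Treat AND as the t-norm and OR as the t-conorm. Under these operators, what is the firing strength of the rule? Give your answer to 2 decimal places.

0.66

firing strength: (steady=0.79 OR flat=0.49) = 0.79; AND[min(a, b)] with ¬under=1−0.34=0.66 → w = 0.66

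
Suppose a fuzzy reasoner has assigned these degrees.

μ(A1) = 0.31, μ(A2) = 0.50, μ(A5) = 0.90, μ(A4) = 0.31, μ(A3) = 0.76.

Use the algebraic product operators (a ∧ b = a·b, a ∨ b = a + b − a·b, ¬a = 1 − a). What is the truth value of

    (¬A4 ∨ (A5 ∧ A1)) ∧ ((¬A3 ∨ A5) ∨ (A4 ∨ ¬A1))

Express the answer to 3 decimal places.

0.764

¬A4 = 1 − 0.3100 = 0.6900
A5 ∧ A1 = a·b on (0.9000, 0.3100) = 0.2790
¬A4 ∨ (A5 ∧ A1) = a + b − a·b on (0.6900, 0.2790) = 0.7765
¬A3 = 1 − 0.7600 = 0.2400
¬A3 ∨ A5 = a + b − a·b on (0.2400, 0.9000) = 0.9240
¬A1 = 1 − 0.3100 = 0.6900
A4 ∨ ¬A1 = a + b − a·b on (0.3100, 0.6900) = 0.7861
(¬A3 ∨ A5) ∨ (A4 ∨ ¬A1) = a + b − a·b on (0.9240, 0.7861) = 0.9837
(¬A4 ∨ (A5 ∧ A1)) ∧ ((¬A3 ∨ A5) ∨ (A4 ∨ ¬A1)) = a·b on (0.7765, 0.9837) = 0.7639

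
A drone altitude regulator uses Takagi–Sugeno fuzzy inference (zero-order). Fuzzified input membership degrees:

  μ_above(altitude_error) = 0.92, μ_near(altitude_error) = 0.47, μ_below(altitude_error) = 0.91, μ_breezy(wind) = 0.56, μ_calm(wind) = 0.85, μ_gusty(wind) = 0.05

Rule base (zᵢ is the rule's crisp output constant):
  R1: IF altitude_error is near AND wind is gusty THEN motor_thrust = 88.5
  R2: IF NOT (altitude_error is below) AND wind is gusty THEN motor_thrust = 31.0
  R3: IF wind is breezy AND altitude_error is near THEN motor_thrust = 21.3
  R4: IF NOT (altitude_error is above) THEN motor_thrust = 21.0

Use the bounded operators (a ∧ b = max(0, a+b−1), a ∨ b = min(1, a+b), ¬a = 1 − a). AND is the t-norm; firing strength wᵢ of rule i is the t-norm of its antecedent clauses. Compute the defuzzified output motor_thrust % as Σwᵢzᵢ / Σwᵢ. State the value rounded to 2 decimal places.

R1 (z=88.5): near=0.47, gusty=0.05; AND[max(0, a+b−1)] → w = 0.00
R2 (z=31.0): ¬below=1−0.91=0.09, gusty=0.05; AND[max(0, a+b−1)] → w = 0.00
R3 (z=21.3): breezy=0.56, near=0.47; AND[max(0, a+b−1)] → w = 0.03
R4 (z=21.0): ¬above=1−0.92=0.08 → w = 0.08
Weighted average = (0.00·88.5 + 0.00·31.0 + 0.03·21.3 + 0.08·21.0) / (0.00 + 0.00 + 0.03 + 0.08)
  = 2.3190 / 0.1100 = 21.08

21.08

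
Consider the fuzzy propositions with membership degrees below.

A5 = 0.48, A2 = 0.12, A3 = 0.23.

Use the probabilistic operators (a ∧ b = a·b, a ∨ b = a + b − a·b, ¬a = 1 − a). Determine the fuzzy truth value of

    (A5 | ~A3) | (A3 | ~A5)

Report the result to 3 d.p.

~A3 = 1 − 0.2300 = 0.7700
A5 | ~A3 = a + b − a·b on (0.4800, 0.7700) = 0.8804
~A5 = 1 − 0.4800 = 0.5200
A3 | ~A5 = a + b − a·b on (0.2300, 0.5200) = 0.6304
(A5 | ~A3) | (A3 | ~A5) = a + b − a·b on (0.8804, 0.6304) = 0.9558

0.956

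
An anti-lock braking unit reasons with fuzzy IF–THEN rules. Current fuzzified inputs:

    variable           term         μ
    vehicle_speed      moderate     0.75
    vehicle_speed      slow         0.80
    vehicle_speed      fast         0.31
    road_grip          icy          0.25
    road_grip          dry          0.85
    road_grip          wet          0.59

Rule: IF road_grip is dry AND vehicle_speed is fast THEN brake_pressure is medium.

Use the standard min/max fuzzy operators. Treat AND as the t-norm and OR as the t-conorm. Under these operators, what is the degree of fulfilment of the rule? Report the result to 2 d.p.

0.31

firing strength: dry=0.85, fast=0.31; AND[min(a, b)] → w = 0.31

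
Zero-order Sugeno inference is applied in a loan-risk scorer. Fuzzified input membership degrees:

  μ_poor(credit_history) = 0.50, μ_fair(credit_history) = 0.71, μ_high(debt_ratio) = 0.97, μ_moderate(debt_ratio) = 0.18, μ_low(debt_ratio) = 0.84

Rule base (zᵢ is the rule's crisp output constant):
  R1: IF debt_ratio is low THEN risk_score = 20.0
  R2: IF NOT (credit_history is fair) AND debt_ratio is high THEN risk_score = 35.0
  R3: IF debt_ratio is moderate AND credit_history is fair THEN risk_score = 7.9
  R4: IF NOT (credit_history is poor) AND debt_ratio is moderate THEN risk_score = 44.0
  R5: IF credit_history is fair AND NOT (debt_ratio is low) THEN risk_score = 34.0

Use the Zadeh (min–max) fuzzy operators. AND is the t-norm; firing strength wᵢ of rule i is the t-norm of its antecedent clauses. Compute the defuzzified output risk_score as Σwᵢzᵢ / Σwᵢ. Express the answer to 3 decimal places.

25.292

R1 (z=20.0): low=0.84 → w = 0.84
R2 (z=35.0): ¬fair=1−0.71=0.29, high=0.97; AND[min(a, b)] → w = 0.29
R3 (z=7.9): moderate=0.18, fair=0.71; AND[min(a, b)] → w = 0.18
R4 (z=44.0): ¬poor=1−0.50=0.50, moderate=0.18; AND[min(a, b)] → w = 0.18
R5 (z=34.0): fair=0.71, ¬low=1−0.84=0.16; AND[min(a, b)] → w = 0.16
Weighted average = (0.84·20.0 + 0.29·35.0 + 0.18·7.9 + 0.18·44.0 + 0.16·34.0) / (0.84 + 0.29 + 0.18 + 0.18 + 0.16)
  = 41.7320 / 1.6500 = 25.292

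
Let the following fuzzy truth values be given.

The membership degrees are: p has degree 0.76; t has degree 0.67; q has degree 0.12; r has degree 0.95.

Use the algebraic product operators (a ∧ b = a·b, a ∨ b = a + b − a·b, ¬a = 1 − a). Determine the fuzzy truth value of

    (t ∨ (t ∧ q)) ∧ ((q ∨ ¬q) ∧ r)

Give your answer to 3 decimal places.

0.592

t ∧ q = a·b on (0.6700, 0.1200) = 0.0804
t ∨ (t ∧ q) = a + b − a·b on (0.6700, 0.0804) = 0.6965
¬q = 1 − 0.1200 = 0.8800
q ∨ ¬q = a + b − a·b on (0.1200, 0.8800) = 0.8944
(q ∨ ¬q) ∧ r = a·b on (0.8944, 0.9500) = 0.8497
(t ∨ (t ∧ q)) ∧ ((q ∨ ¬q) ∧ r) = a·b on (0.6965, 0.8497) = 0.5918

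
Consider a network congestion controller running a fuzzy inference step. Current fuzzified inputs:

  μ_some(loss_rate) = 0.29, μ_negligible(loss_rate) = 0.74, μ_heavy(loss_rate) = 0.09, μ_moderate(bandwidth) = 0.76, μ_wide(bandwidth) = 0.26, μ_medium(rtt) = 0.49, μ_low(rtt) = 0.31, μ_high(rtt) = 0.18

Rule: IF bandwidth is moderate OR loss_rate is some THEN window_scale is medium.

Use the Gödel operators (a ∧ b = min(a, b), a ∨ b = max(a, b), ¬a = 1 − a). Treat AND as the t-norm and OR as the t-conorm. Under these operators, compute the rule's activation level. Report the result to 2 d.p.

0.76

firing strength: moderate=0.76, some=0.29; OR[max(a, b)] → w = 0.76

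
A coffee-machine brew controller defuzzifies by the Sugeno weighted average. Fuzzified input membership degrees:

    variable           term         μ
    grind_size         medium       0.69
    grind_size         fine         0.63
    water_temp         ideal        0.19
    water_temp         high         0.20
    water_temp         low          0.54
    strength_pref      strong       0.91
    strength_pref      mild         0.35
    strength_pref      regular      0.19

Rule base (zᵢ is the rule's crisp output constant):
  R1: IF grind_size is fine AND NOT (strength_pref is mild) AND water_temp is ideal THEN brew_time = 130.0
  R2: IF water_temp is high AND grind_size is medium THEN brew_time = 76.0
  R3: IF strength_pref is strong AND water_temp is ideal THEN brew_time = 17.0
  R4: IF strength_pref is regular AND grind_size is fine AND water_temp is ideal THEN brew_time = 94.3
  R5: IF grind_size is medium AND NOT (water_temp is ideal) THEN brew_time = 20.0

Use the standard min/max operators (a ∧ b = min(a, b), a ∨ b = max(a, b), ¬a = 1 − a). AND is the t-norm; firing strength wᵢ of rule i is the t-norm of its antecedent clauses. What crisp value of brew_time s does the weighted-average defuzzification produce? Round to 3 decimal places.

51.265

R1 (z=130.0): fine=0.63, ¬mild=1−0.35=0.65, ideal=0.19; AND[min(a, b)] → w = 0.19
R2 (z=76.0): high=0.20, medium=0.69; AND[min(a, b)] → w = 0.20
R3 (z=17.0): strong=0.91, ideal=0.19; AND[min(a, b)] → w = 0.19
R4 (z=94.3): regular=0.19, fine=0.63, ideal=0.19; AND[min(a, b)] → w = 0.19
R5 (z=20.0): medium=0.69, ¬ideal=1−0.19=0.81; AND[min(a, b)] → w = 0.69
Weighted average = (0.19·130.0 + 0.20·76.0 + 0.19·17.0 + 0.19·94.3 + 0.69·20.0) / (0.19 + 0.20 + 0.19 + 0.19 + 0.69)
  = 74.8470 / 1.4600 = 51.265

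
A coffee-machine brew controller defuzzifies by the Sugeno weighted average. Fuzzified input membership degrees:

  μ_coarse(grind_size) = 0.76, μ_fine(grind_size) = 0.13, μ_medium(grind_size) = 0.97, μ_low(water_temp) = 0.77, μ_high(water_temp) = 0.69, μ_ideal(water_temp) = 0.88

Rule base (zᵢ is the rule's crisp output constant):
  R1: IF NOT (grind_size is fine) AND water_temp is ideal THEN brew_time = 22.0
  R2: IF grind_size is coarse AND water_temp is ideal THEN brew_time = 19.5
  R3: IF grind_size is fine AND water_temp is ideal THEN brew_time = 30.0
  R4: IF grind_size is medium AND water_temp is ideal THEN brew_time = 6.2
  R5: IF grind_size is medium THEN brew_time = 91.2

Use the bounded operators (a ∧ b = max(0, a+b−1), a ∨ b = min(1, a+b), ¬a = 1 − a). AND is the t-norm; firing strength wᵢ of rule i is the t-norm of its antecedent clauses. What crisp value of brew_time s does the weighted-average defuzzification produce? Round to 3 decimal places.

38.203

R1 (z=22.0): ¬fine=1−0.13=0.87, ideal=0.88; AND[max(0, a+b−1)] → w = 0.75
R2 (z=19.5): coarse=0.76, ideal=0.88; AND[max(0, a+b−1)] → w = 0.64
R3 (z=30.0): fine=0.13, ideal=0.88; AND[max(0, a+b−1)] → w = 0.01
R4 (z=6.2): medium=0.97, ideal=0.88; AND[max(0, a+b−1)] → w = 0.85
R5 (z=91.2): medium=0.97 → w = 0.97
Weighted average = (0.75·22.0 + 0.64·19.5 + 0.01·30.0 + 0.85·6.2 + 0.97·91.2) / (0.75 + 0.64 + 0.01 + 0.85 + 0.97)
  = 123.0140 / 3.2200 = 38.203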